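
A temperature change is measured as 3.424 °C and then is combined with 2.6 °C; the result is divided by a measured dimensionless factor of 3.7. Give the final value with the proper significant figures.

1.6 °C

3.424 °C + 2.6 °C = 6.024 °C; the sum is limited to 1 decimal place (2 s.f.).
Carrying full precision, 6.024 ÷ 3.7 = 1.62810810811… °C; 3.7 has 2 s.f., so the result keeps min(2, 2) = 2 s.f.
Rounded to 2 significant figures: 1.6 °C.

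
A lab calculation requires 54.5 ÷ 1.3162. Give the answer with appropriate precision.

54.5 ÷ 1.3162 = 41.4070809907…
Multiplication/division keeps the fewest significant figures: 54.5 → 3 s.f., 1.3162 → 5 s.f.; limit is 3.
Rounded to 3 significant figures: 41.4.

41.4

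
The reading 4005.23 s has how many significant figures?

6

4005.23: zeros between nonzero digits are significant.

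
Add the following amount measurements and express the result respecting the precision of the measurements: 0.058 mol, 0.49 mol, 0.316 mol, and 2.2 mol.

0.058 mol + 0.49 mol + 0.316 mol + 2.2 mol = 3.064 mol.
Addition/subtraction keeps the fewest decimal places: 0.058 → 3 decimal places, 0.49 → 2 decimal places, 0.316 → 3 decimal places, 2.2 → 1 decimal place; limit is 1.
Rounded to 1 decimal place: 3.1 mol.

3.1 mol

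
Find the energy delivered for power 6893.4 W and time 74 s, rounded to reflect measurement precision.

energy delivered = 6893.4 W × 74 s = 510111.6 J.
6893.4 has 5 significant figures; 74 has 2.
Division/multiplication keeps the fewest: 2 significant figures.
Rounded: 5.1 × 10⁵ J.

5.1 × 10⁵ J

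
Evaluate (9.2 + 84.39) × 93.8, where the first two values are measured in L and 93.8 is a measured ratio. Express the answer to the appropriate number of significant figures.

8.78 × 10³ L

9.2 L + 84.39 L = 93.59 L; the sum is limited to 1 decimal place (3 s.f.).
Carrying full precision, 93.59 × 93.8 = 8778.742 L; 93.8 has 3 s.f., so the result keeps min(3, 3) = 3 s.f.
Rounded to 3 significant figures: 8.78 × 10³ L.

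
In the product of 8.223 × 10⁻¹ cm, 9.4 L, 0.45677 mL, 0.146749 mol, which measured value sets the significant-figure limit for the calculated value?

8.223 × 10⁻¹ cm → 4 s.f.; 9.4 L → 2 s.f.; 0.45677 mL → 5 s.f.; 0.146749 mol → 6 s.f.
The fewest is 2 significant figures, from 9.4 L.

9.4 L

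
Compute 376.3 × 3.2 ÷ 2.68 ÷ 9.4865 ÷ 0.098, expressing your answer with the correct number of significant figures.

4.8 × 10^2

376.3 × 3.2 ÷ 2.68 ÷ 9.4865 ÷ 0.098 = 483.300579487…
Multiplication/division keeps the fewest significant figures: 376.3 → 4 s.f., 3.2 → 2 s.f., 2.68 → 3 s.f., 9.4865 → 5 s.f., 0.098 → 2 s.f.; limit is 2.
Rounded to 2 significant figures: 4.8 × 10^2.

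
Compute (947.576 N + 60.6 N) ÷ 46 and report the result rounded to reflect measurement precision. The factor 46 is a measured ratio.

22 N

947.576 N + 60.6 N = 1008.176 N; the sum is limited to 1 decimal place (5 s.f.).
Carrying full precision, 1008.176 ÷ 46 = 21.9168695652… N; 46 has 2 s.f., so the result keeps min(5, 2) = 2 s.f.
Rounded to 2 significant figures: 22 N.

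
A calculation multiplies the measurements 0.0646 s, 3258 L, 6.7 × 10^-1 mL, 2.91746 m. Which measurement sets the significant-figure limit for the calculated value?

6.7 × 10^-1 mL

0.0646 s → 3 s.f.; 3258 L → 4 s.f.; 6.7 × 10^-1 mL → 2 s.f.; 2.91746 m → 6 s.f.
The fewest is 2 significant figures, from 6.7 × 10^-1 mL.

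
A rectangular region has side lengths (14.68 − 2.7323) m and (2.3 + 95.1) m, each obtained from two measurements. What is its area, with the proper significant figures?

1.16 × 10³ m²

14.68 − 2.7323 = 11.9477, limited to 2 d.p. → 4 s.f.; 2.3 + 95.1 = 97.4, limited to 1 d.p. → 3 s.f.
Carrying full precision, 11.9477 × 97.4 = 1163.70598; keep min(4, 3) = 3 s.f.
Rounded to 3 significant figures: 1.16 × 10³ m².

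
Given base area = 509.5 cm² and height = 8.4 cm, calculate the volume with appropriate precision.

4.3 × 10^3 cm³

volume = 509.5 cm² × 8.4 cm = 4279.8 cm³.
509.5 has 4 significant figures; 8.4 has 2.
Division/multiplication keeps the fewest: 2 significant figures.
Rounded: 4.3 × 10^3 cm³.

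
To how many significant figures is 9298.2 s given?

9298.2: every digit is nonzero and significant.

5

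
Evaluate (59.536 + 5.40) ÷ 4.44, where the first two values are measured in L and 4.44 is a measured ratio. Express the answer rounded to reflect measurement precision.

59.536 L + 5.40 L = 64.936 L; the sum is limited to 2 decimal places (4 s.f.).
Carrying full precision, 64.936 ÷ 4.44 = 14.6252252252… L; 4.44 has 3 s.f., so the result keeps min(4, 3) = 3 s.f.
Rounded to 3 significant figures: 14.6 L.

14.6 L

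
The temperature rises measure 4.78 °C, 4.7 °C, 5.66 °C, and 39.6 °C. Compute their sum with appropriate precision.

54.7 °C

4.78 °C + 4.7 °C + 5.66 °C + 39.6 °C = 54.74 °C.
Addition/subtraction keeps the fewest decimal places: 4.78 → 2 decimal places, 4.7 → 1 decimal place, 5.66 → 2 decimal places, 39.6 → 1 decimal place; limit is 1.
Rounded to 1 decimal place: 54.7 °C.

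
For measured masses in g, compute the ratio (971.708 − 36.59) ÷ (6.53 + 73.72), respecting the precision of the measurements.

971.708 − 36.59 = 935.118, limited to 2 d.p. → 5 s.f.; 6.53 + 73.72 = 80.25, limited to 2 d.p. → 4 s.f.
Carrying full precision, 935.118 ÷ 80.25 = 11.6525607477…; keep min(5, 4) = 4 s.f.
Rounded to 4 significant figures: 11.65.

11.65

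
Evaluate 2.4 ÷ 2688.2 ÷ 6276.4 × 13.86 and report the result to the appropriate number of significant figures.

2.0 × 10^-6

2.4 ÷ 2688.2 ÷ 6276.4 × 13.86 = 0.00000197152496807…
Multiplication/division keeps the fewest significant figures: 2.4 → 2 s.f., 2688.2 → 5 s.f., 6276.4 → 5 s.f., 13.86 → 4 s.f.; limit is 2.
Rounded to 2 significant figures: 2.0 × 10^-6.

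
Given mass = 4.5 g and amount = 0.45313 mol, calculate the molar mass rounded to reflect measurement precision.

molar mass = 4.5 g ÷ 0.45313 mol = 9.93092490014… g/mol.
4.5 has 2 significant figures; 0.45313 has 5.
Division/multiplication keeps the fewest: 2 significant figures.
Rounded: 9.9 g/mol.

9.9 g/mol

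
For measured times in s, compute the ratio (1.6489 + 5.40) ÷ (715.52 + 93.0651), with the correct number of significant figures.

1.6489 + 5.40 = 7.0489, limited to 2 d.p. → 3 s.f.; 715.52 + 93.0651 = 808.5851, limited to 2 d.p. → 5 s.f.
Carrying full precision, 7.0489 ÷ 808.5851 = 0.00871757345022…; keep min(3, 5) = 3 s.f.
Rounded to 3 significant figures: 0.00872.

0.00872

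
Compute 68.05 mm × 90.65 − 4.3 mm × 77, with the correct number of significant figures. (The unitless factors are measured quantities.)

68.05 × 90.65 = 6168.7325 → 6169 mm (4 s.f., last digit at the 10^0 place).
4.3 × 77 = 331.1 → 3.3 × 10^2 mm (2 s.f., last digit at the 10^1 place).
Difference: 5837.6325 mm; keep the coarser place, 10^1.
Result: 5.84 × 10^3 mm.

5.84 × 10^3 mm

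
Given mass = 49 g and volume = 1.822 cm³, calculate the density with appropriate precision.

27 g/cm³

density = 49 g ÷ 1.822 cm³ = 26.8935236004… g/cm³.
49 has 2 significant figures; 1.822 has 4.
Division/multiplication keeps the fewest: 2 significant figures.
Rounded: 27 g/cm³.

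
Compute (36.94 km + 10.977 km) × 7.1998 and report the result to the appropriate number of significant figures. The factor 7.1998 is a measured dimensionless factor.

345.0 km

36.94 km + 10.977 km = 47.917 km; the sum is limited to 2 decimal places (4 s.f.).
Carrying full precision, 47.917 × 7.1998 = 344.9928166 km; 7.1998 has 5 s.f., so the result keeps min(4, 5) = 4 s.f.
Rounded to 4 significant figures: 345.0 km.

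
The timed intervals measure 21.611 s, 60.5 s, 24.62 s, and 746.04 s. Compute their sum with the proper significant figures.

852.8 s

21.611 s + 60.5 s + 24.62 s + 746.04 s = 852.771 s.
Addition/subtraction keeps the fewest decimal places: 21.611 → 3 decimal places, 60.5 → 1 decimal place, 24.62 → 2 decimal places, 746.04 → 2 decimal places; limit is 1.
Rounded to 1 decimal place: 852.8 s.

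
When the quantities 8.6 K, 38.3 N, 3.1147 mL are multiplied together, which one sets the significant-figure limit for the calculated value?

8.6 K

8.6 K → 2 s.f.; 38.3 N → 3 s.f.; 3.1147 mL → 5 s.f.
The fewest is 2 significant figures, from 8.6 K.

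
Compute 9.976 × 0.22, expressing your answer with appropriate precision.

2.2

9.976 × 0.22 = 2.19472
Multiplication/division keeps the fewest significant figures: 9.976 → 4 s.f., 0.22 → 2 s.f.; limit is 2.
Rounded to 2 significant figures: 2.2.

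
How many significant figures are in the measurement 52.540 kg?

52.540: trailing zeros after a decimal point are significant.

5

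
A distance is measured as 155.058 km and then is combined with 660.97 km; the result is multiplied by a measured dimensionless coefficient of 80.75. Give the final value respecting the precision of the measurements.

6.589 × 10^4 km

155.058 km + 660.97 km = 816.028 km; the sum is limited to 2 decimal places (5 s.f.).
Carrying full precision, 816.028 × 80.75 = 65894.261 km; 80.75 has 4 s.f., so the result keeps min(5, 4) = 4 s.f.
Rounded to 4 significant figures: 6.589 × 10^4 km.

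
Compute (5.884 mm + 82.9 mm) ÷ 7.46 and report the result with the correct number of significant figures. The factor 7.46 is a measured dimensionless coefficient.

11.9 mm

5.884 mm + 82.9 mm = 88.784 mm; the sum is limited to 1 decimal place (3 s.f.).
Carrying full precision, 88.784 ÷ 7.46 = 11.9013404826… mm; 7.46 has 3 s.f., so the result keeps min(3, 3) = 3 s.f.
Rounded to 3 significant figures: 11.9 mm.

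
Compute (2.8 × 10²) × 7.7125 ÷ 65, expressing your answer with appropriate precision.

(2.8 × 10²) × 7.7125 ÷ 65 = 33.2230769231…
Multiplication/division keeps the fewest significant figures: 2.8 × 10² → 2 s.f., 7.7125 → 5 s.f., 65 → 2 s.f.; limit is 2.
Rounded to 2 significant figures: 33.

33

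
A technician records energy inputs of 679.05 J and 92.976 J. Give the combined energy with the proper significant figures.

772.03 J

679.05 J + 92.976 J = 772.026 J.
Addition/subtraction keeps the fewest decimal places: 679.05 → 2 decimal places, 92.976 → 3 decimal places; limit is 2.
Rounded to 2 decimal places: 772.03 J.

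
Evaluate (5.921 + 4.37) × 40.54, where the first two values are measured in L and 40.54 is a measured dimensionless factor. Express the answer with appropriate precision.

5.921 L + 4.37 L = 10.291 L; the sum is limited to 2 decimal places (4 s.f.).
Carrying full precision, 10.291 × 40.54 = 417.19714 L; 40.54 has 4 s.f., so the result keeps min(4, 4) = 4 s.f.
Rounded to 4 significant figures: 417.2 L.

417.2 L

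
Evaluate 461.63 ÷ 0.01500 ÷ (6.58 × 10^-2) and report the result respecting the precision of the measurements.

461.63 ÷ 0.01500 ÷ (6.58 × 10^-2) = 467710.233029…
Multiplication/division keeps the fewest significant figures: 461.63 → 5 s.f., 0.01500 → 4 s.f., 6.58 × 10^-2 → 3 s.f.; limit is 3.
Rounded to 3 significant figures: 4.68 × 10^5.

4.68 × 10^5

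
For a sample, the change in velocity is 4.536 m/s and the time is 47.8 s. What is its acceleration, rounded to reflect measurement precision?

0.0949 m/s²

acceleration = 4.536 m/s ÷ 47.8 s = 0.0948953974895… m/s².
4.536 has 4 significant figures; 47.8 has 3.
Division/multiplication keeps the fewest: 3 significant figures.
Rounded: 0.0949 m/s².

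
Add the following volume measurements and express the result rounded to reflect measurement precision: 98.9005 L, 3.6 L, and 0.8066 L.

98.9005 L + 3.6 L + 0.8066 L = 103.3071 L.
Addition/subtraction keeps the fewest decimal places: 98.9005 → 4 decimal places, 3.6 → 1 decimal place, 0.8066 → 4 decimal places; limit is 1.
Rounded to 1 decimal place: 103.3 L.

103.3 L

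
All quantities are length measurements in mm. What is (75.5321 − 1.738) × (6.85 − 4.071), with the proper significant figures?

205 mm²

75.5321 − 1.738 = 73.7941, limited to 3 d.p. → 5 s.f.; 6.85 − 4.071 = 2.779, limited to 2 d.p. → 3 s.f.
Carrying full precision, 73.7941 × 2.779 = 205.0738039; keep min(5, 3) = 3 s.f.
Rounded to 3 significant figures: 205 mm².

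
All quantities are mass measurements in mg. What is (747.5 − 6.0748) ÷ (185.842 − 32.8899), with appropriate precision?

4.847

747.5 − 6.0748 = 741.4252, limited to 1 d.p. → 4 s.f.; 185.842 − 32.8899 = 152.9521, limited to 3 d.p. → 6 s.f.
Carrying full precision, 741.4252 ÷ 152.9521 = 4.8474339352…; keep min(4, 6) = 4 s.f.
Rounded to 4 significant figures: 4.847.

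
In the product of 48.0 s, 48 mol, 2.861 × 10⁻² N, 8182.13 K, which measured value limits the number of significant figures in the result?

48 mol

48.0 s → 3 s.f.; 48 mol → 2 s.f.; 2.861 × 10⁻² N → 4 s.f.; 8182.13 K → 6 s.f.
The fewest is 2 significant figures, from 48 mol.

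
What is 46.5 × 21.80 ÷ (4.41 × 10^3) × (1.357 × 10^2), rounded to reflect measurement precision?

31.2

46.5 × 21.80 ÷ (4.41 × 10^3) × (1.357 × 10^2) = 31.192537415…
Multiplication/division keeps the fewest significant figures: 46.5 → 3 s.f., 21.80 → 4 s.f., 4.41 × 10^3 → 3 s.f., 1.357 × 10^2 → 4 s.f.; limit is 3.
Rounded to 3 significant figures: 31.2.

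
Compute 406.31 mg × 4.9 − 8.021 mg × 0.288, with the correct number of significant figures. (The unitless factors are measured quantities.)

406.31 × 4.9 = 1990.919 → 2.0 × 10³ mg (2 s.f., last digit at the 10^2 place).
8.021 × 0.288 = 2.310048 → 2.31 mg (3 s.f., last digit at the 10^-2 place).
Difference: 1988.608952 mg; keep the coarser place, 10^2.
Result: 2.0 × 10³ mg.

2.0 × 10³ mg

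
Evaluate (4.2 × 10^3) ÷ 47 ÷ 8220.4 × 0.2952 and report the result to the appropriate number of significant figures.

0.0032

(4.2 × 10^3) ÷ 47 ÷ 8220.4 × 0.2952 = 0.00320903781666…
Multiplication/division keeps the fewest significant figures: 4.2 × 10^3 → 2 s.f., 47 → 2 s.f., 8220.4 → 5 s.f., 0.2952 → 4 s.f.; limit is 2.
Rounded to 2 significant figures: 0.0032.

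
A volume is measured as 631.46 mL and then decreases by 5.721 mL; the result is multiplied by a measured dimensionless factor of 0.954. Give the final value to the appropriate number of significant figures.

631.46 mL − 5.721 mL = 625.739 mL; the difference is limited to 2 decimal places (5 s.f.).
Carrying full precision, 625.739 × 0.954 = 596.955006 mL; 0.954 has 3 s.f., so the result keeps min(5, 3) = 3 s.f.
Rounded to 3 significant figures: 597 mL.

597 mL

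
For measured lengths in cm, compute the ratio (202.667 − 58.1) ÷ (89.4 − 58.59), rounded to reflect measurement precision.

4.69

202.667 − 58.1 = 144.567, limited to 1 d.p. → 4 s.f.; 89.4 − 58.59 = 30.81, limited to 1 d.p. → 3 s.f.
Carrying full precision, 144.567 ÷ 30.81 = 4.69221032132…; keep min(4, 3) = 3 s.f.
Rounded to 3 significant figures: 4.69.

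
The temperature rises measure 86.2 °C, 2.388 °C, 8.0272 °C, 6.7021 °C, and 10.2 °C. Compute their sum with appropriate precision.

86.2 °C + 2.388 °C + 8.0272 °C + 6.7021 °C + 10.2 °C = 113.5173 °C.
Addition/subtraction keeps the fewest decimal places: 86.2 → 1 decimal place, 2.388 → 3 decimal places, 8.0272 → 4 decimal places, 6.7021 → 4 decimal places, 10.2 → 1 decimal place; limit is 1.
Rounded to 1 decimal place: 113.5 °C.

113.5 °C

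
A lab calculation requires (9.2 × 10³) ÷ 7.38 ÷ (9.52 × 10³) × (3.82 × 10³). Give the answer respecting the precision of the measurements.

(9.2 × 10³) ÷ 7.38 ÷ (9.52 × 10³) × (3.82 × 10³) = 500.216346701…
Multiplication/division keeps the fewest significant figures: 9.2 × 10³ → 2 s.f., 7.38 → 3 s.f., 9.52 × 10³ → 3 s.f., 3.82 × 10³ → 3 s.f.; limit is 2.
Rounded to 2 significant figures: 5.0 × 10².

5.0 × 10²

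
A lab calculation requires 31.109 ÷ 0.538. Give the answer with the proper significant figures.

57.8

31.109 ÷ 0.538 = 57.8234200743…
Multiplication/division keeps the fewest significant figures: 31.109 → 5 s.f., 0.538 → 3 s.f.; limit is 3.
Rounded to 3 significant figures: 57.8.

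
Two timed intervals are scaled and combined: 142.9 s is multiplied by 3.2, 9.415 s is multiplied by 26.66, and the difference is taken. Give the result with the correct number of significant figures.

142.9 × 3.2 = 457.28 → 4.6 × 10^2 s (2 s.f., last digit at the 10^1 place).
9.415 × 26.66 = 251.0039 → 251.0 s (4 s.f., last digit at the 10^-1 place).
Difference: 206.2761 s; keep the coarser place, 10^1.
Result: 2.1 × 10^2 s.

2.1 × 10^2 s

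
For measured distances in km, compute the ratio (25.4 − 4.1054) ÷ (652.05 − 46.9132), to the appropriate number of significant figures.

25.4 − 4.1054 = 21.2946, limited to 1 d.p. → 3 s.f.; 652.05 − 46.9132 = 605.1368, limited to 2 d.p. → 5 s.f.
Carrying full precision, 21.2946 ÷ 605.1368 = 0.0351897290001…; keep min(3, 5) = 3 s.f.
Rounded to 3 significant figures: 0.0352.

0.0352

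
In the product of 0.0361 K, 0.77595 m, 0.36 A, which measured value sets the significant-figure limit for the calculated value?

0.0361 K → 3 s.f.; 0.77595 m → 5 s.f.; 0.36 A → 2 s.f.
The fewest is 2 significant figures, from 0.36 A.

0.36 A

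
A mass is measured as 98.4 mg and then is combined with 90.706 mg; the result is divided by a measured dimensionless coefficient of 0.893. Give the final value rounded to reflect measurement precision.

98.4 mg + 90.706 mg = 189.106 mg; the sum is limited to 1 decimal place (4 s.f.).
Carrying full precision, 189.106 ÷ 0.893 = 211.764837626… mg; 0.893 has 3 s.f., so the result keeps min(4, 3) = 3 s.f.
Rounded to 3 significant figures: 2.12 × 10^2 mg.

2.12 × 10^2 mg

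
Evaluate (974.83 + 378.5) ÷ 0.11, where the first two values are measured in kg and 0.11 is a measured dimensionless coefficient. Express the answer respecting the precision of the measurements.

974.83 kg + 378.5 kg = 1353.33 kg; the sum is limited to 1 decimal place (5 s.f.).
Carrying full precision, 1353.33 ÷ 0.11 = 12303 kg; 0.11 has 2 s.f., so the result keeps min(5, 2) = 2 s.f.
Rounded to 2 significant figures: 1.2 × 10^4 kg.

1.2 × 10^4 kg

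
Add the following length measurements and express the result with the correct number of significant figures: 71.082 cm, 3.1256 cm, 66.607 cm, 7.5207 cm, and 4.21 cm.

71.082 cm + 3.1256 cm + 66.607 cm + 7.5207 cm + 4.21 cm = 152.5453 cm.
Addition/subtraction keeps the fewest decimal places: 71.082 → 3 decimal places, 3.1256 → 4 decimal places, 66.607 → 3 decimal places, 7.5207 → 4 decimal places, 4.21 → 2 decimal places; limit is 2.
Rounded to 2 decimal places: 152.55 cm.

152.55 cm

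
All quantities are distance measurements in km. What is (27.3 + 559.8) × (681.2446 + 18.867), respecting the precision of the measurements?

4.110 × 10⁵ km²

27.3 + 559.8 = 587.1, limited to 1 d.p. → 4 s.f.; 681.2446 + 18.867 = 700.1116, limited to 3 d.p. → 6 s.f.
Carrying full precision, 587.1 × 700.1116 = 411035.52036; keep min(4, 6) = 4 s.f.
Rounded to 4 significant figures: 4.110 × 10⁵ km².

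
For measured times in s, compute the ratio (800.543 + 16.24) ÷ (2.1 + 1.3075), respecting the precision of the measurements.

2.4 × 10^2

800.543 + 16.24 = 816.783, limited to 2 d.p. → 5 s.f.; 2.1 + 1.3075 = 3.4075, limited to 1 d.p. → 2 s.f.
Carrying full precision, 816.783 ÷ 3.4075 = 239.701540719…; keep min(5, 2) = 2 s.f.
Rounded to 2 significant figures: 2.4 × 10^2.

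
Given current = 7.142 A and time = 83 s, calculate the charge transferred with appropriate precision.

5.9 × 10² C

charge transferred = 7.142 A × 83 s = 592.786 C.
7.142 has 4 significant figures; 83 has 2.
Division/multiplication keeps the fewest: 2 significant figures.
Rounded: 5.9 × 10² C.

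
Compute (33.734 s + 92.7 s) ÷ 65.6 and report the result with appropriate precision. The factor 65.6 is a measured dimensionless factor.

1.93 s

33.734 s + 92.7 s = 126.434 s; the sum is limited to 1 decimal place (4 s.f.).
Carrying full precision, 126.434 ÷ 65.6 = 1.92734756098… s; 65.6 has 3 s.f., so the result keeps min(4, 3) = 3 s.f.
Rounded to 3 significant figures: 1.93 s.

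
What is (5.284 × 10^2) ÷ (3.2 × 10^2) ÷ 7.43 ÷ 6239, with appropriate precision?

3.6 × 10^-5

(5.284 × 10^2) ÷ (3.2 × 10^2) ÷ 7.43 ÷ 6239 = 0.0000356212398155…
Multiplication/division keeps the fewest significant figures: 5.284 × 10^2 → 4 s.f., 3.2 × 10^2 → 2 s.f., 7.43 → 3 s.f., 6239 → 4 s.f.; limit is 2.
Rounded to 2 significant figures: 3.6 × 10^-5.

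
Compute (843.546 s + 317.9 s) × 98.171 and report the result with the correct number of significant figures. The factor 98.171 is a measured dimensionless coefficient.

1.1402 × 10⁵ s

843.546 s + 317.9 s = 1161.446 s; the sum is limited to 1 decimal place (5 s.f.).
Carrying full precision, 1161.446 × 98.171 = 114020.315266 s; 98.171 has 5 s.f., so the result keeps min(5, 5) = 5 s.f.
Rounded to 5 significant figures: 1.1402 × 10⁵ s.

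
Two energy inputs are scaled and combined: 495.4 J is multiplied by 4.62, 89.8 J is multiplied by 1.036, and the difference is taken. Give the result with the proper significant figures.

495.4 × 4.62 = 2288.748 → 2.29 × 10³ J (3 s.f., last digit at the 10^1 place).
89.8 × 1.036 = 93.0328 → 93.0 J (3 s.f., last digit at the 10^-1 place).
Difference: 2195.7152 J; keep the coarser place, 10^1.
Result: 2.20 × 10³ J.

2.20 × 10³ J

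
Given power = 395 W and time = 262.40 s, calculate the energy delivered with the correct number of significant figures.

energy delivered = 395 W × 262.40 s = 103648 J.
395 has 3 significant figures; 262.40 has 5.
Division/multiplication keeps the fewest: 3 significant figures.
Rounded: 1.04 × 10^5 J.

1.04 × 10^5 J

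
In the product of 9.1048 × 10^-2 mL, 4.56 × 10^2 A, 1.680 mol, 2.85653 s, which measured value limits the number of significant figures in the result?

9.1048 × 10^-2 mL → 5 s.f.; 4.56 × 10^2 A → 3 s.f.; 1.680 mol → 4 s.f.; 2.85653 s → 6 s.f.
The fewest is 3 significant figures, from 4.56 × 10^2 A.

4.56 × 10^2 A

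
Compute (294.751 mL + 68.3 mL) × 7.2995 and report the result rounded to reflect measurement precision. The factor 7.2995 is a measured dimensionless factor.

2.650 × 10^3 mL

294.751 mL + 68.3 mL = 363.051 mL; the sum is limited to 1 decimal place (4 s.f.).
Carrying full precision, 363.051 × 7.2995 = 2650.0907745 mL; 7.2995 has 5 s.f., so the result keeps min(4, 5) = 4 s.f.
Rounded to 4 significant figures: 2.650 × 10^3 mL.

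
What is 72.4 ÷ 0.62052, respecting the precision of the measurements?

72.4 ÷ 0.62052 = 116.676335976…
Multiplication/division keeps the fewest significant figures: 72.4 → 3 s.f., 0.62052 → 5 s.f.; limit is 3.
Rounded to 3 significant figures: 117.

117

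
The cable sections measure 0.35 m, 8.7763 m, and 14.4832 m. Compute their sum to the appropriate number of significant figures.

23.61 m

0.35 m + 8.7763 m + 14.4832 m = 23.6095 m.
Addition/subtraction keeps the fewest decimal places: 0.35 → 2 decimal places, 8.7763 → 4 decimal places, 14.4832 → 4 decimal places; limit is 2.
Rounded to 2 decimal places: 23.61 m.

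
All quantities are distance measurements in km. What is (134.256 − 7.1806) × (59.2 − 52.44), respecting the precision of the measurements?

8.6 × 10² km²

134.256 − 7.1806 = 127.0754, limited to 3 d.p. → 6 s.f.; 59.2 − 52.44 = 6.76, limited to 1 d.p. → 2 s.f.
Carrying full precision, 127.0754 × 6.76 = 859.029704; keep min(6, 2) = 2 s.f.
Rounded to 2 significant figures: 8.6 × 10² km².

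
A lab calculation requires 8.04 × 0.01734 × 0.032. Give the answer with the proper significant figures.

8.04 × 0.01734 × 0.032 = 0.0044612352
Multiplication/division keeps the fewest significant figures: 8.04 → 3 s.f., 0.01734 → 4 s.f., 0.032 → 2 s.f.; limit is 2.
Rounded to 2 significant figures: 0.0045.

0.0045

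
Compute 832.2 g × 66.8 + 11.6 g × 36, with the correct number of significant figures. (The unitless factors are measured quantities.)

5.60 × 10^4 g

832.2 × 66.8 = 55590.96 → 5.56 × 10^4 g (3 s.f., last digit at the 10^2 place).
11.6 × 36 = 417.6 → 4.2 × 10^2 g (2 s.f., last digit at the 10^1 place).
Sum: 56008.56 g; keep the coarser place, 10^2.
Result: 5.60 × 10^4 g.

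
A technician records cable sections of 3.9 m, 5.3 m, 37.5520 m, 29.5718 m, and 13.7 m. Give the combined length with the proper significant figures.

3.9 m + 5.3 m + 37.5520 m + 29.5718 m + 13.7 m = 90.0238 m.
Addition/subtraction keeps the fewest decimal places: 3.9 → 1 decimal place, 5.3 → 1 decimal place, 37.5520 → 4 decimal places, 29.5718 → 4 decimal places, 13.7 → 1 decimal place; limit is 1.
Rounded to 1 decimal place: 90.0 m.

90.0 m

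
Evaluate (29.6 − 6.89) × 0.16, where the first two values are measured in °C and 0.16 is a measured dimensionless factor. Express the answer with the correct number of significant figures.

3.6 °C

29.6 °C − 6.89 °C = 22.71 °C; the difference is limited to 1 decimal place (3 s.f.).
Carrying full precision, 22.71 × 0.16 = 3.6336 °C; 0.16 has 2 s.f., so the result keeps min(3, 2) = 2 s.f.
Rounded to 2 significant figures: 3.6 °C.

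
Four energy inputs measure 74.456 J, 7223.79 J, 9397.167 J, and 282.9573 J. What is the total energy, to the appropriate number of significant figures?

16978.37 J

74.456 J + 7223.79 J + 9397.167 J + 282.9573 J = 16978.3703 J.
Addition/subtraction keeps the fewest decimal places: 74.456 → 3 decimal places, 7223.79 → 2 decimal places, 9397.167 → 3 decimal places, 282.9573 → 4 decimal places; limit is 2.
Rounded to 2 decimal places: 16978.37 J.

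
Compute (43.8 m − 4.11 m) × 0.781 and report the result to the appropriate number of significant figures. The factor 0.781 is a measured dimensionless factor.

43.8 m − 4.11 m = 39.69 m; the difference is limited to 1 decimal place (3 s.f.).
Carrying full precision, 39.69 × 0.781 = 30.99789 m; 0.781 has 3 s.f., so the result keeps min(3, 3) = 3 s.f.
Rounded to 3 significant figures: 31.0 m.

31.0 m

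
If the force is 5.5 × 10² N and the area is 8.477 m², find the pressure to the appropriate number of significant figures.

65 Pa

pressure = 5.5 × 10² N ÷ 8.477 m² = 64.881443907… Pa.
5.5 × 10² has 2 significant figures; 8.477 has 4.
Division/multiplication keeps the fewest: 2 significant figures.
Rounded: 65 Pa.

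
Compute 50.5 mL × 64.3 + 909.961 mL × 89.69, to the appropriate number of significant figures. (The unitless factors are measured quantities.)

50.5 × 64.3 = 3247.15 → 3.25 × 10^3 mL (3 s.f., last digit at the 10^1 place).
909.961 × 89.69 = 81614.40209 → 8.161 × 10^4 mL (4 s.f., last digit at the 10^1 place).
Sum: 84861.55209 mL; keep the coarser place, 10^1.
Result: 8.486 × 10^4 mL.

8.486 × 10^4 mL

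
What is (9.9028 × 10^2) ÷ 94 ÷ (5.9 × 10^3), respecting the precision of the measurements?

(9.9028 × 10^2) ÷ 94 ÷ (5.9 × 10^3) = 0.00178557518933…
Multiplication/division keeps the fewest significant figures: 9.9028 × 10^2 → 5 s.f., 94 → 2 s.f., 5.9 × 10^3 → 2 s.f.; limit is 2.
Rounded to 2 significant figures: 0.0018.

0.0018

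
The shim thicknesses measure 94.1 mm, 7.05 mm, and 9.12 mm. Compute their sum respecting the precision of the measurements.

94.1 mm + 7.05 mm + 9.12 mm = 110.27 mm.
Addition/subtraction keeps the fewest decimal places: 94.1 → 1 decimal place, 7.05 → 2 decimal places, 9.12 → 2 decimal places; limit is 1.
Rounded to 1 decimal place: 110.3 mm.

110.3 mm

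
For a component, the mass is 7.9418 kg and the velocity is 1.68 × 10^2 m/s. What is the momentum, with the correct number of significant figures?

momentum = 7.9418 kg × 1.68 × 10^2 m/s = 1334.2224 kg·m/s.
7.9418 has 5 significant figures; 1.68 × 10^2 has 3.
Division/multiplication keeps the fewest: 3 significant figures.
Rounded: 1.33 × 10^3 kg·m/s.

1.33 × 10^3 kg·m/s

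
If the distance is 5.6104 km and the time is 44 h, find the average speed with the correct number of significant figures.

0.13 km/h

average speed = 5.6104 km ÷ 44 h = 0.127509090909… km/h.
5.6104 has 5 significant figures; 44 has 2.
Division/multiplication keeps the fewest: 2 significant figures.
Rounded: 0.13 km/h.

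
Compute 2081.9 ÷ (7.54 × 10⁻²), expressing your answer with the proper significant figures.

2081.9 ÷ (7.54 × 10⁻²) = 27611.4058355…
Multiplication/division keeps the fewest significant figures: 2081.9 → 5 s.f., 7.54 × 10⁻² → 3 s.f.; limit is 3.
Rounded to 3 significant figures: 2.76 × 10⁴.

2.76 × 10⁴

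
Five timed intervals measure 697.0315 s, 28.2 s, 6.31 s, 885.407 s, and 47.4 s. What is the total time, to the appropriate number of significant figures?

697.0315 s + 28.2 s + 6.31 s + 885.407 s + 47.4 s = 1664.3485 s.
Addition/subtraction keeps the fewest decimal places: 697.0315 → 4 decimal places, 28.2 → 1 decimal place, 6.31 → 2 decimal places, 885.407 → 3 decimal places, 47.4 → 1 decimal place; limit is 1.
Rounded to 1 decimal place: 1.6643 × 10^3 s.

1.6643 × 10^3 s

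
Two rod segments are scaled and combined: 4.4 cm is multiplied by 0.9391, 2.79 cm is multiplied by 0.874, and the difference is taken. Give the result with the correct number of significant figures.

1.7 cm

4.4 × 0.9391 = 4.13204 → 4.1 cm (2 s.f., last digit at the 10^-1 place).
2.79 × 0.874 = 2.43846 → 2.44 cm (3 s.f., last digit at the 10^-2 place).
Difference: 1.69358 cm; keep the coarser place, 10^-1.
Result: 1.7 cm.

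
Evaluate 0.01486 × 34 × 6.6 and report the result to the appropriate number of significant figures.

3.3

0.01486 × 34 × 6.6 = 3.334584
Multiplication/division keeps the fewest significant figures: 0.01486 → 4 s.f., 34 → 2 s.f., 6.6 → 2 s.f.; limit is 2.
Rounded to 2 significant figures: 3.3.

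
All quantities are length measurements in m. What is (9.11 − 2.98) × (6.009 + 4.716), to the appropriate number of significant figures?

9.11 − 2.98 = 6.13, limited to 2 d.p. → 3 s.f.; 6.009 + 4.716 = 10.725, limited to 3 d.p. → 5 s.f.
Carrying full precision, 6.13 × 10.725 = 65.74425; keep min(3, 5) = 3 s.f.
Rounded to 3 significant figures: 65.7 m².

65.7 m²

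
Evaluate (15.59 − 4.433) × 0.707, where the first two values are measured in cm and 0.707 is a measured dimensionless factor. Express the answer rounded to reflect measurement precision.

15.59 cm − 4.433 cm = 11.157 cm; the difference is limited to 2 decimal places (4 s.f.).
Carrying full precision, 11.157 × 0.707 = 7.887999 cm; 0.707 has 3 s.f., so the result keeps min(4, 3) = 3 s.f.
Rounded to 3 significant figures: 7.89 cm.

7.89 cm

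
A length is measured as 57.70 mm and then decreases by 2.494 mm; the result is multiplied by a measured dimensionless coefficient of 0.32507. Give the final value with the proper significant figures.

17.95 mm

57.70 mm − 2.494 mm = 55.206 mm; the difference is limited to 2 decimal places (4 s.f.).
Carrying full precision, 55.206 × 0.32507 = 17.94581442 mm; 0.32507 has 5 s.f., so the result keeps min(4, 5) = 4 s.f.
Rounded to 4 significant figures: 17.95 mm.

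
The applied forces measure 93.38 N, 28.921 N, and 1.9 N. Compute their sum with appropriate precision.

124.2 N

93.38 N + 28.921 N + 1.9 N = 124.201 N.
Addition/subtraction keeps the fewest decimal places: 93.38 → 2 decimal places, 28.921 → 3 decimal places, 1.9 → 1 decimal place; limit is 1.
Rounded to 1 decimal place: 124.2 N.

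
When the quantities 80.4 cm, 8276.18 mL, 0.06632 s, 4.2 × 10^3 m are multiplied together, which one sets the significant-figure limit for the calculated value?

4.2 × 10^3 m

80.4 cm → 3 s.f.; 8276.18 mL → 6 s.f.; 0.06632 s → 4 s.f.; 4.2 × 10^3 m → 2 s.f.
The fewest is 2 significant figures, from 4.2 × 10^3 m.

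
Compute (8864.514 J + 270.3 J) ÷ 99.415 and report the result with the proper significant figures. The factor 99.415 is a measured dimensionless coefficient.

91.886 J

8864.514 J + 270.3 J = 9134.814 J; the sum is limited to 1 decimal place (5 s.f.).
Carrying full precision, 9134.814 ÷ 99.415 = 91.8856711764… J; 99.415 has 5 s.f., so the result keeps min(5, 5) = 5 s.f.
Rounded to 5 significant figures: 91.886 J.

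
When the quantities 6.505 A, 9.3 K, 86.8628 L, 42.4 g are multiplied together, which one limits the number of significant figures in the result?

6.505 A → 4 s.f.; 9.3 K → 2 s.f.; 86.8628 L → 6 s.f.; 42.4 g → 3 s.f.
The fewest is 2 significant figures, from 9.3 K.

9.3 K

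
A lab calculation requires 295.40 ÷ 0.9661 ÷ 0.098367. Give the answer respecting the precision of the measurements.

295.40 ÷ 0.9661 ÷ 0.098367 = 3108.41490247…
Multiplication/division keeps the fewest significant figures: 295.40 → 5 s.f., 0.9661 → 4 s.f., 0.098367 → 5 s.f.; limit is 4.
Rounded to 4 significant figures: 3108.

3108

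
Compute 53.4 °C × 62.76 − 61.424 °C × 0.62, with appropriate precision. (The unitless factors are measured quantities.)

3.31 × 10^3 °C

53.4 × 62.76 = 3351.384 → 3.35 × 10^3 °C (3 s.f., last digit at the 10^1 place).
61.424 × 0.62 = 38.08288 → 38 °C (2 s.f., last digit at the 10^0 place).
Difference: 3313.30112 °C; keep the coarser place, 10^1.
Result: 3.31 × 10^3 °C.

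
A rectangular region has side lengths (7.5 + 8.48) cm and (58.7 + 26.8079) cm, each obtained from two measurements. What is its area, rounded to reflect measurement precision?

7.5 + 8.48 = 15.98, limited to 1 d.p. → 3 s.f.; 58.7 + 26.8079 = 85.5079, limited to 1 d.p. → 3 s.f.
Carrying full precision, 15.98 × 85.5079 = 1366.416242; keep min(3, 3) = 3 s.f.
Rounded to 3 significant figures: 1.37 × 10³ cm².

1.37 × 10³ cm²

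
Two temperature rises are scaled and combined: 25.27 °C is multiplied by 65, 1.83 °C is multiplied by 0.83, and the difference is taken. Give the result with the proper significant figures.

1.6 × 10^3 °C

25.27 × 65 = 1642.55 → 1.6 × 10^3 °C (2 s.f., last digit at the 10^2 place).
1.83 × 0.83 = 1.5189 → 1.5 °C (2 s.f., last digit at the 10^-1 place).
Difference: 1641.0311 °C; keep the coarser place, 10^2.
Result: 1.6 × 10^3 °C.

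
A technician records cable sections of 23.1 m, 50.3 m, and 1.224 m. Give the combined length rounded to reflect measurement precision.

74.6 m

23.1 m + 50.3 m + 1.224 m = 74.624 m.
Addition/subtraction keeps the fewest decimal places: 23.1 → 1 decimal place, 50.3 → 1 decimal place, 1.224 → 3 decimal places; limit is 1.
Rounded to 1 decimal place: 74.6 m.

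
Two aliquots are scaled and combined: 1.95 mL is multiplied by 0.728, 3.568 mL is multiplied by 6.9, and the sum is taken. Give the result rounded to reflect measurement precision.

26 mL

1.95 × 0.728 = 1.4196 → 1.42 mL (3 s.f., last digit at the 10^-2 place).
3.568 × 6.9 = 24.6192 → 25 mL (2 s.f., last digit at the 10^0 place).
Sum: 26.0388 mL; keep the coarser place, 10^0.
Result: 26 mL.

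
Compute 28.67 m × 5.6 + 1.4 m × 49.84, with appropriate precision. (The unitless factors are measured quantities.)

28.67 × 5.6 = 160.552 → 1.6 × 10^2 m (2 s.f., last digit at the 10^1 place).
1.4 × 49.84 = 69.776 → 7.0 × 10^1 m (2 s.f., last digit at the 10^0 place).
Sum: 230.328 m; keep the coarser place, 10^1.
Result: 2.3 × 10^2 m.

2.3 × 10^2 m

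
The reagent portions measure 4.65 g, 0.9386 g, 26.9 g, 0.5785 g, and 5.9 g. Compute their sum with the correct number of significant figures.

4.65 g + 0.9386 g + 26.9 g + 0.5785 g + 5.9 g = 38.9671 g.
Addition/subtraction keeps the fewest decimal places: 4.65 → 2 decimal places, 0.9386 → 4 decimal places, 26.9 → 1 decimal place, 0.5785 → 4 decimal places, 5.9 → 1 decimal place; limit is 1.
Rounded to 1 decimal place: 39.0 g.

39.0 g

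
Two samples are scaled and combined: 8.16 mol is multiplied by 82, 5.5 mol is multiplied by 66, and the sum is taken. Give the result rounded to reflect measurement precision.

1.03 × 10³ mol

8.16 × 82 = 669.12 → 6.7 × 10² mol (2 s.f., last digit at the 10^1 place).
5.5 × 66 = 363 → 3.6 × 10² mol (2 s.f., last digit at the 10^1 place).
Sum: 1032.12 mol; keep the coarser place, 10^1.
Result: 1.03 × 10³ mol.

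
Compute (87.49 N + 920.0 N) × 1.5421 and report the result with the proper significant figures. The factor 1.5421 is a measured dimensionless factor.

87.49 N + 920.0 N = 1007.49 N; the sum is limited to 1 decimal place (5 s.f.).
Carrying full precision, 1007.49 × 1.5421 = 1553.650329 N; 1.5421 has 5 s.f., so the result keeps min(5, 5) = 5 s.f.
Rounded to 5 significant figures: 1553.7 N.

1553.7 N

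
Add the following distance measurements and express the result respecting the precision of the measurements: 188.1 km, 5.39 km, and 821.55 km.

188.1 km + 5.39 km + 821.55 km = 1015.04 km.
Addition/subtraction keeps the fewest decimal places: 188.1 → 1 decimal place, 5.39 → 2 decimal places, 821.55 → 2 decimal places; limit is 1.
Rounded to 1 decimal place: 1015.0 km.

1015.0 km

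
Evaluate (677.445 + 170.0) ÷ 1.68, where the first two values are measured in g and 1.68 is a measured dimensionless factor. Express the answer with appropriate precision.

504 g

677.445 g + 170.0 g = 847.445 g; the sum is limited to 1 decimal place (4 s.f.).
Carrying full precision, 847.445 ÷ 1.68 = 504.431547619… g; 1.68 has 3 s.f., so the result keeps min(4, 3) = 3 s.f.
Rounded to 3 significant figures: 504 g.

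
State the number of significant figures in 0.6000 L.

4

0.6000: leading zeros are not significant; trailing zeros after a decimal point are significant.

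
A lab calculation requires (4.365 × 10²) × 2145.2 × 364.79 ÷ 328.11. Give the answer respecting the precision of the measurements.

(4.365 × 10²) × 2145.2 × 364.79 ÷ 328.11 = 1041059.36193…
Multiplication/division keeps the fewest significant figures: 4.365 × 10² → 4 s.f., 2145.2 → 5 s.f., 364.79 → 5 s.f., 328.11 → 5 s.f.; limit is 4.
Rounded to 4 significant figures: 1.041 × 10⁶.

1.041 × 10⁶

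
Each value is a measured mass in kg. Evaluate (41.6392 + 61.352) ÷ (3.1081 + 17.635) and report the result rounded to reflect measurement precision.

4.9651

41.6392 + 61.352 = 102.9912, limited to 3 d.p. → 6 s.f.; 3.1081 + 17.635 = 20.7431, limited to 3 d.p. → 5 s.f.
Carrying full precision, 102.9912 ÷ 20.7431 = 4.96508236474…; keep min(6, 5) = 5 s.f.
Rounded to 5 significant figures: 4.9651.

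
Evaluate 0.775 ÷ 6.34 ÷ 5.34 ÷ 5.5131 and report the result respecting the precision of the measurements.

0.00415

0.775 ÷ 6.34 ÷ 5.34 ÷ 5.5131 = 0.0041521718286…
Multiplication/division keeps the fewest significant figures: 0.775 → 3 s.f., 6.34 → 3 s.f., 5.34 → 3 s.f., 5.5131 → 5 s.f.; limit is 3.
Rounded to 3 significant figures: 0.00415.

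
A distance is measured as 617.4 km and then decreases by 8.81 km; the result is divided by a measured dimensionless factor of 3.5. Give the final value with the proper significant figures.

1.7 × 10² km

617.4 km − 8.81 km = 608.59 km; the difference is limited to 1 decimal place (4 s.f.).
Carrying full precision, 608.59 ÷ 3.5 = 173.882857143… km; 3.5 has 2 s.f., so the result keeps min(4, 2) = 2 s.f.
Rounded to 2 significant figures: 1.7 × 10² km.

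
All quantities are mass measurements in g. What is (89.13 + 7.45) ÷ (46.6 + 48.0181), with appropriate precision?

1.02

89.13 + 7.45 = 96.58, limited to 2 d.p. → 4 s.f.; 46.6 + 48.0181 = 94.6181, limited to 1 d.p. → 3 s.f.
Carrying full precision, 96.58 ÷ 94.6181 = 1.02073493338…; keep min(4, 3) = 3 s.f.
Rounded to 3 significant figures: 1.02.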